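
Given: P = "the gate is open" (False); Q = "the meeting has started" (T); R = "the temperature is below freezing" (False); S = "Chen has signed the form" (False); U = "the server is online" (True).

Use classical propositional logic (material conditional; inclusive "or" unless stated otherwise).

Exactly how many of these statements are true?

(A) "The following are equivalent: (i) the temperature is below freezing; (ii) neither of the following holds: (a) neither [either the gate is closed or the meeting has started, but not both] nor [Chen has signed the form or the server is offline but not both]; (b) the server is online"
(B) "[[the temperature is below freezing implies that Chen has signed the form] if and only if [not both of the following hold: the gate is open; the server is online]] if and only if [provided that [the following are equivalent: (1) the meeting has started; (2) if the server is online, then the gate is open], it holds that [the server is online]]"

2

(A): In symbols: R ↔ (((¬P ⊕ Q) ↓ (S ⊕ ¬U)) ↓ U)

¬P = ¬F = T
¬P ⊕ Q = T ⊕ T = F
¬U = ¬T = F
S ⊕ ¬U = F ⊕ F = F
(¬P ⊕ Q) ↓ (S ⊕ ¬U) = F ↓ F = T
((¬P ⊕ Q) ↓ (S ⊕ ¬U)) ↓ U = T ↓ T = F
R ↔ (((¬P ⊕ Q) ↓ (S ⊕ ¬U)) ↓ U) = F ↔ F = T
So (A) is true.

(B): In symbols: ((R → S) ↔ (P ↑ U)) ↔ ((Q ↔ (U → P)) → U)

R → S = F → F = T
P ↑ U = F ↑ T = T
(R → S) ↔ (P ↑ U) = T ↔ T = T
U → P = T → F = F
Q ↔ (U → P) = T ↔ F = F
(Q ↔ (U → P)) → U = F → T = T
((R → S) ↔ (P ↑ U)) ↔ ((Q ↔ (U → P)) → U) = T ↔ T = T
Hence (B) is true.

Count: 2.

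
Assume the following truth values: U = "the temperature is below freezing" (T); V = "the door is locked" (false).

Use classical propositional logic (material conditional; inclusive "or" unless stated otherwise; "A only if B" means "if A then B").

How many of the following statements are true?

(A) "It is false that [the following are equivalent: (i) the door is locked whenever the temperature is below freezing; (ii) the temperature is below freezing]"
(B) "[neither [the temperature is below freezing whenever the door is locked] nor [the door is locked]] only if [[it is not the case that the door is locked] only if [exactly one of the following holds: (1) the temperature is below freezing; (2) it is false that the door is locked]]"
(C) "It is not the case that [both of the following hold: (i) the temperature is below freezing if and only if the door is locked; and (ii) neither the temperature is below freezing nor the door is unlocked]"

3

(A): This is ¬((U → V) ↔ U).

U → V = T → F = F
(U → V) ↔ U = F ↔ T = F
¬((U → V) ↔ U) = ¬F = T
Thus (A) is true.

(B): This is ((V → U) ↓ V) → (¬V → (U ⊕ ¬V)).

V → U = F → T = T
(V → U) ↓ V = T ↓ F = F
¬V = ¬F = T
¬V = ¬F = T
U ⊕ ¬V = T ⊕ T = F
¬V → (U ⊕ ¬V) = T → F = F
((V → U) ↓ V) → (¬V → (U ⊕ ¬V)) = F → F = T
Hence (B) is true.

(C): In symbols: ¬((U ↔ V) ∧ (U ↓ ¬V))

U ↔ V = T ↔ F = F
¬V = ¬F = T
U ↓ ¬V = T ↓ T = F
(U ↔ V) ∧ (U ↓ ¬V) = F ∧ F = F
¬((U ↔ V) ∧ (U ↓ ¬V)) = ¬F = T
Hence (C) is true.

Count: 3.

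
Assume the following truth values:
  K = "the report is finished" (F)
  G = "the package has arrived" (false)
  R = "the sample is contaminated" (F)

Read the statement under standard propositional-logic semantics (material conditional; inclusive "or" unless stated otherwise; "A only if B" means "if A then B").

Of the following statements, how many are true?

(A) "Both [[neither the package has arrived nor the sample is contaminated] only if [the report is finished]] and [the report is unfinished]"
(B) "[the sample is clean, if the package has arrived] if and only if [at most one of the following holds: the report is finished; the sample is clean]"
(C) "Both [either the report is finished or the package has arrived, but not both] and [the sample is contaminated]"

(A): Parsed as ((G nor R) -> K) & ~K

G nor R = F nor F = T
(G nor R) -> K = T -> F = F
~K = ~F = T
((G nor R) -> K) & ~K = F & T = F
Hence (A) is false.

(B): This is (G -> ~R) <-> (K nand ~R).

~R = ~F = T
G -> ~R = F -> T = T
~R = ~F = T
K nand ~R = F nand T = T
(G -> ~R) <-> (K nand ~R) = T <-> T = T
So (B) is true.

(C): Formalization: (K xor G) & R

K xor G = F xor F = F
(K xor G) & R = F & F = F
So (C) is false.

1 of the 3 statements is true ((B)).

1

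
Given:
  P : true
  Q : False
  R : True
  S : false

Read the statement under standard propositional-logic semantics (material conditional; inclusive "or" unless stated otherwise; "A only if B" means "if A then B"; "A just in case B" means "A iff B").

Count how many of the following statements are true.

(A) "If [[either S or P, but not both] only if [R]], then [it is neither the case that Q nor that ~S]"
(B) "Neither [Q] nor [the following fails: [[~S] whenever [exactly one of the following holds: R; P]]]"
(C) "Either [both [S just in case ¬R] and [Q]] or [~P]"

1

(A): In symbols: ((S ⊕ P) → R) → (Q ↓ ¬S)

S ⊕ P = F ⊕ T = T
(S ⊕ P) → R = T → T = T
¬S = ¬F = T
Q ↓ ¬S = F ↓ T = F
((S ⊕ P) → R) → (Q ↓ ¬S) = T → F = F
Thus (A) is false.

(B): In symbols: Q ↓ ¬((R ⊕ P) → ¬S)

R ⊕ P = T ⊕ T = F
¬S = ¬F = T
(R ⊕ P) → ¬S = F → T = T
¬((R ⊕ P) → ¬S) = ¬T = F
Q ↓ ¬((R ⊕ P) → ¬S) = F ↓ F = T
So (B) is true.

(C): Parsed as ((S ↔ ¬R) ∧ Q) ∨ ¬P

¬R = ¬T = F
S ↔ ¬R = F ↔ F = T
(S ↔ ¬R) ∧ Q = T ∧ F = F
¬P = ¬T = F
((S ↔ ¬R) ∧ Q) ∨ ¬P = F ∨ F = F
Thus (C) is false.

Count: 1.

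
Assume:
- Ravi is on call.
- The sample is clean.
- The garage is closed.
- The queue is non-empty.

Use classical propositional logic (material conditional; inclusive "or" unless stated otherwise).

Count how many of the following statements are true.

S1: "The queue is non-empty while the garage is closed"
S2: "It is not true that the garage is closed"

Let S = "the queue is empty" (F), R = "the garage is closed" (T).

S1: Parsed as ~S & R

~S = ~F = T
~S & R = T & T = T
Hence S1 is true.

S2: Formalization: ~R

~R = ~T = F
So S2 is false.

1 of the 2 statements is true.

1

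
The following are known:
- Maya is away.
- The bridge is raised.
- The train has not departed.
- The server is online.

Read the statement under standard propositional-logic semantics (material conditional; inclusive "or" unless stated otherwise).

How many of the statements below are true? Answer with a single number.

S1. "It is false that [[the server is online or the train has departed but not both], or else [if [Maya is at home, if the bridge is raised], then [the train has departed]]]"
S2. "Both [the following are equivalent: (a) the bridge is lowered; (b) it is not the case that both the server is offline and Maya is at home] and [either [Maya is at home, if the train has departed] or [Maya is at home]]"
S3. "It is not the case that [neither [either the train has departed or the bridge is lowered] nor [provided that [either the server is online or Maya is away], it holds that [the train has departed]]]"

0

Let S = "the server is online" (True), R = "the train has departed" (False), Q = "the bridge is raised" (True), P = "Maya is at home" (False).

S1: Formalization: not ((S xor R) or ((Q -> P) -> R))

S xor R = True xor False = True
Q -> P = True -> False = False
(Q -> P) -> R = False -> False = True
(S xor R) or ((Q -> P) -> R) = True or True = True
not ((S xor R) or ((Q -> P) -> R)) = not True = False
So S1 is false.

S2: Formalization: (not Q iff (not S nand P)) and ((R -> P) or P)

not Q = not True = False
not S = not True = False
not S nand P = False nand False = True
not Q iff (not S nand P) = False iff True = False
R -> P = False -> False = True
(R -> P) or P = True or False = True
(not Q iff (not S nand P)) and ((R -> P) or P) = False and True = False
So S2 is false.

S3: Parsed as not ((R or not Q) nor ((S or not P) -> R))

not Q = not True = False
R or not Q = False or False = False
not P = not False = True
S or not P = True or True = True
(S or not P) -> R = True -> False = False
(R or not Q) nor ((S or not P) -> R) = False nor False = True
not ((R or not Q) nor ((S or not P) -> R)) = not True = False
Hence S3 is false.

Count: 0.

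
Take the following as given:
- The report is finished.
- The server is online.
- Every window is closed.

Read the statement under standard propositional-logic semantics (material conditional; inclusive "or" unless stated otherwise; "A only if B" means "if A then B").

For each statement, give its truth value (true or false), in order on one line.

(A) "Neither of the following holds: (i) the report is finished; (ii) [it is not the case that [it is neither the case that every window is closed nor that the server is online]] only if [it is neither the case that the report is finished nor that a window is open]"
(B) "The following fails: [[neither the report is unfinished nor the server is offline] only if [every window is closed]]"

(A) False, (B) False

Let P = "the report is finished" (T), K = "a window is open" (F), W = "the server is online" (T).

(A): Formalization: P nor (~(~K nor W) -> (P nor K))

~K = ~F = T
~K nor W = T nor T = F
~(~K nor W) = ~F = T
P nor K = T nor F = F
~(~K nor W) -> (P nor K) = T -> F = F
P nor (~(~K nor W) -> (P nor K)) = T nor F = F
So (A) is false.

(B): Formalization: ~((~P nor ~W) -> ~K)

~P = ~T = F
~W = ~T = F
~P nor ~W = F nor F = T
~K = ~F = T
(~P nor ~W) -> ~K = T -> T = T
~((~P nor ~W) -> ~K) = ~T = F
So (B) is false.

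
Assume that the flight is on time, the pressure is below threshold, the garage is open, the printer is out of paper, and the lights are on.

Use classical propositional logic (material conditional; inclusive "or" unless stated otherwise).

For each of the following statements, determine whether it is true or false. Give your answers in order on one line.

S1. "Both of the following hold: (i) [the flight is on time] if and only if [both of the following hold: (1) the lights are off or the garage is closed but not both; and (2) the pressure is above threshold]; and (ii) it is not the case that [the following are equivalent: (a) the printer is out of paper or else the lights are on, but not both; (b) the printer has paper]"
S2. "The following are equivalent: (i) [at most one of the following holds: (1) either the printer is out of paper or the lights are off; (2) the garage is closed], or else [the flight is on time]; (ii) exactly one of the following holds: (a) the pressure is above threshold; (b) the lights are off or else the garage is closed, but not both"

S1 F, S2 F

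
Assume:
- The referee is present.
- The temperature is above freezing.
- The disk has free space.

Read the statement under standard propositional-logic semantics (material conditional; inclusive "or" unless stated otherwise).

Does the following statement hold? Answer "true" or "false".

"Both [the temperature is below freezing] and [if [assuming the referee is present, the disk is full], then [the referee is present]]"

Let Q = "the temperature is below freezing" (F), P = "the referee is present" (T), R = "the disk is full" (F).
In symbols: Q ∧ ((P → R) → P)

P → R = T → F = F
(P → R) → P = F → T = T
Q ∧ ((P → R) → P) = F ∧ T = F

False.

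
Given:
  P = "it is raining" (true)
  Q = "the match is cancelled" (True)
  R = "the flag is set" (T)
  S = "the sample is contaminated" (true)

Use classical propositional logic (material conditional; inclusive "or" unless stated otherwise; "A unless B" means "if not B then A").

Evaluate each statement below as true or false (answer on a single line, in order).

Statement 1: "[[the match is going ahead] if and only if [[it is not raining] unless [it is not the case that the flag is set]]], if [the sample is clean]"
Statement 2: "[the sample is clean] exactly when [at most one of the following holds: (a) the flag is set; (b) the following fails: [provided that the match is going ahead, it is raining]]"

Statement 1: In symbols: ¬S → (¬Q ↔ (¬P ∨ ¬R))

¬S = ¬T = F
¬Q = ¬T = F
¬P = ¬T = F
¬R = ¬T = F
¬P ∨ ¬R = F ∨ F = F
¬Q ↔ (¬P ∨ ¬R) = F ↔ F = T
¬S → (¬Q ↔ (¬P ∨ ¬R)) = F → T = T
Thus Statement 1 is true.

Statement 2: Parsed as ¬S ↔ (R ↑ ¬(¬Q → P))

¬S = ¬T = F
¬Q = ¬T = F
¬Q → P = F → T = T
¬(¬Q → P) = ¬T = F
R ↑ ¬(¬Q → P) = T ↑ F = T
¬S ↔ (R ↑ ¬(¬Q → P)) = F ↔ T = F
Hence Statement 2 is false.

Statement 1 T; Statement 2 F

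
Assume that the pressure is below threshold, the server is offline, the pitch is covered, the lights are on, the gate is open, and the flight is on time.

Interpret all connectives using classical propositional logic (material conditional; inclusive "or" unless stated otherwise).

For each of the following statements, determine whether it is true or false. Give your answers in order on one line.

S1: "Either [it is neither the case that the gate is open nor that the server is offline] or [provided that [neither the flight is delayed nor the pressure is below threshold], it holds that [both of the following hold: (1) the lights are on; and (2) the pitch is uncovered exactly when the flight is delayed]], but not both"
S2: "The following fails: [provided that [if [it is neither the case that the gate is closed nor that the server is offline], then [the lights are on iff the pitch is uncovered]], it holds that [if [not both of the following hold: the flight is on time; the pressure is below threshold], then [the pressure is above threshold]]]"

Let U = "the gate is open" (True), Q = "the server is online" (False), V = "the flight is delayed" (False), P = "the pressure is above threshold" (False), S = "the lights are on" (True), R = "the pitch is covered" (True).

S1: In symbols: (U nor not Q) xor ((V nor not P) -> (S and (not R iff V)))

not Q = not False = True
U nor not Q = True nor True = False
not P = not False = True
V nor not P = False nor True = False
not R = not True = False
not R iff V = False iff False = True
S and (not R iff V) = True and True = True
(V nor not P) -> (S and (not R iff V)) = False -> True = True
(U nor not Q) xor ((V nor not P) -> (S and (not R iff V))) = False xor True = True
So S1 is true.

S2: This is not (((not U nor not Q) -> (S iff not R)) -> ((not V nand not P) -> P)).

not U = not True = False
not Q = not False = True
not U nor not Q = False nor True = False
not R = not True = False
S iff not R = True iff False = False
(not U nor not Q) -> (S iff not R) = False -> False = True
not V = not False = True
not P = not False = True
not V nand not P = True nand True = False
(not V nand not P) -> P = False -> False = True
((not U nor not Q) -> (S iff not R)) -> ((not V nand not P) -> P) = True -> True = True
not (((not U nor not Q) -> (S iff not R)) -> ((not V nand not P) -> P)) = not True = False
So S2 is false.

S1 T / S2 F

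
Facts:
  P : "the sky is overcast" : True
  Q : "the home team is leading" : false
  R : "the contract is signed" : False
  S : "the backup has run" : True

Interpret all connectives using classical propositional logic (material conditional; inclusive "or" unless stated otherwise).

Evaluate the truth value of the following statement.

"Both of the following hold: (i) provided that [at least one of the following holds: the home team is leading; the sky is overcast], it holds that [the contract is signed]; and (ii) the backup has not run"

False.

Parsed as ((Q ∨ P) → R) ∧ ¬S

Q ∨ P = F ∨ T = T
(Q ∨ P) → R = T → F = F
¬S = ¬T = F
((Q ∨ P) → R) ∧ ¬S = F ∧ F = F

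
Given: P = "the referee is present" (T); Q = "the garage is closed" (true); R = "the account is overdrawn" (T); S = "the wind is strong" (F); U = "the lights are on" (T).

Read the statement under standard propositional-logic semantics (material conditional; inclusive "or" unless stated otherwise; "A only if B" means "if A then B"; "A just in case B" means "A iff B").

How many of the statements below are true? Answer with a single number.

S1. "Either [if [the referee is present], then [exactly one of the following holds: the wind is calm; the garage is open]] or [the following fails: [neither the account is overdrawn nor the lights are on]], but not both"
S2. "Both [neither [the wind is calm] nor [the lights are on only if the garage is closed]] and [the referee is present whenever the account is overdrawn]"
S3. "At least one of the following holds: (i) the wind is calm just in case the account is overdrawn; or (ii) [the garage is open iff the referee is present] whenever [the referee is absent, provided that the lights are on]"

S1: Formalization: (P → (¬S ⊕ ¬Q)) ⊕ ¬(R ↓ U)

¬S = ¬F = T
¬Q = ¬T = F
¬S ⊕ ¬Q = T ⊕ F = T
P → (¬S ⊕ ¬Q) = T → T = T
R ↓ U = T ↓ T = F
¬(R ↓ U) = ¬F = T
(P → (¬S ⊕ ¬Q)) ⊕ ¬(R ↓ U) = T ⊕ T = F
Thus S1 is false.

S2: Parsed as (¬S ↓ (U → Q)) ∧ (R → P)

¬S = ¬F = T
U → Q = T → T = T
¬S ↓ (U → Q) = T ↓ T = F
R → P = T → T = T
(¬S ↓ (U → Q)) ∧ (R → P) = F ∧ T = F
So S2 is false.

S3: This is (¬S ↔ R) ∨ ((U → ¬P) → (¬Q ↔ P)).

¬S = ¬F = T
¬S ↔ R = T ↔ T = T
¬P = ¬T = F
U → ¬P = T → F = F
¬Q = ¬T = F
¬Q ↔ P = F ↔ T = F
(U → ¬P) → (¬Q ↔ P) = F → F = T
(¬S ↔ R) ∨ ((U → ¬P) → (¬Q ↔ P)) = T ∨ T = T
Hence S3 is true.

1 of the 3 statements is true.

1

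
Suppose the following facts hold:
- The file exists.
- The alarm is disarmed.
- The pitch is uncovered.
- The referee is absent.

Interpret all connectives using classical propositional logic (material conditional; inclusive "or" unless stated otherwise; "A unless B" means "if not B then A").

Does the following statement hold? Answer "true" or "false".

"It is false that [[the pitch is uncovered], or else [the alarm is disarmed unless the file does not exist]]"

The statement is false.

Let R = "the pitch is covered" (False), Q = "the alarm is armed" (False), P = "the file exists" (True).
Parsed as not (not R or (not Q or not P))

not R = not False = True
not Q = not False = True
not P = not True = False
not Q or not P = True or False = True
not R or (not Q or not P) = True or True = True
not (not R or (not Q or not P)) = not True = False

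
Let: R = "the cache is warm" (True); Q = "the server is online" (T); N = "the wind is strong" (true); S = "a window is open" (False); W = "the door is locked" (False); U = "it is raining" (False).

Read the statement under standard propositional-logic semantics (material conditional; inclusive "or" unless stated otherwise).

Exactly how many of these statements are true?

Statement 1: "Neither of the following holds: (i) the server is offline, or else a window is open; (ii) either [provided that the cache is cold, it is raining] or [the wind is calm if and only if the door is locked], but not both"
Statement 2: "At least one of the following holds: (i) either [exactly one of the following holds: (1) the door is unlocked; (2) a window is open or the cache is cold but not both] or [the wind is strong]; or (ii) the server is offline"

2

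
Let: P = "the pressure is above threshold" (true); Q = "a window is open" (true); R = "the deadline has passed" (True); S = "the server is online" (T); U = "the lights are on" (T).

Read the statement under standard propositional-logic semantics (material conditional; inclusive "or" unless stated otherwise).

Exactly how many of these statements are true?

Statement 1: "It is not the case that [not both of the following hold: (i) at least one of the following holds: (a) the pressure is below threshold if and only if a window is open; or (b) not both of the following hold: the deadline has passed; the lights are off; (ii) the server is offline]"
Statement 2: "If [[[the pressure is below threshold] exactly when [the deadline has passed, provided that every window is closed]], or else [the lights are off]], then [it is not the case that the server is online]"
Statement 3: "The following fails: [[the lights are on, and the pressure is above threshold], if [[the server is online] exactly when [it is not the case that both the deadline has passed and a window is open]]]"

1

Statement 1: This is ¬(((¬P ↔ Q) ∨ (R ↑ ¬U)) ↑ ¬S).

¬P = ¬T = F
¬P ↔ Q = F ↔ T = F
¬U = ¬T = F
R ↑ ¬U = T ↑ F = T
(¬P ↔ Q) ∨ (R ↑ ¬U) = F ∨ T = T
¬S = ¬T = F
((¬P ↔ Q) ∨ (R ↑ ¬U)) ↑ ¬S = T ↑ F = T
¬(((¬P ↔ Q) ∨ (R ↑ ¬U)) ↑ ¬S) = ¬T = F
Hence Statement 1 is false.

Statement 2: This is ((¬P ↔ (¬Q → R)) ∨ ¬U) → ¬S.

¬P = ¬T = F
¬Q = ¬T = F
¬Q → R = F → T = T
¬P ↔ (¬Q → R) = F ↔ T = F
¬U = ¬T = F
(¬P ↔ (¬Q → R)) ∨ ¬U = F ∨ F = F
¬S = ¬T = F
((¬P ↔ (¬Q → R)) ∨ ¬U) → ¬S = F → F = T
So Statement 2 is true.

Statement 3: Formalization: ¬((S ↔ (R ↑ Q)) → (U ∧ P))

R ↑ Q = T ↑ T = F
S ↔ (R ↑ Q) = T ↔ F = F
U ∧ P = T ∧ T = T
(S ↔ (R ↑ Q)) → (U ∧ P) = F → T = T
¬((S ↔ (R ↑ Q)) → (U ∧ P)) = ¬T = F
So Statement 3 is false.

Count: 1.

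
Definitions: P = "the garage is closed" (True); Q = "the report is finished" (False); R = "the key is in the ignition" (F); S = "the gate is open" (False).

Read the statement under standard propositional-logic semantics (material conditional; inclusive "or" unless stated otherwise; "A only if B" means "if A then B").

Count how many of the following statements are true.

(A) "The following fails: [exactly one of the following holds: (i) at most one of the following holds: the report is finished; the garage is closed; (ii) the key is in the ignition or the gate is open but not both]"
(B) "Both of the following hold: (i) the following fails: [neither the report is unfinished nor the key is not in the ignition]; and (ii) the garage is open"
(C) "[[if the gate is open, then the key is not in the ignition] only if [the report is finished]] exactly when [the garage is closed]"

(A): This is ¬((Q ↑ P) ⊕ (R ⊕ S)).

Q ↑ P = F ↑ T = T
R ⊕ S = F ⊕ F = F
(Q ↑ P) ⊕ (R ⊕ S) = T ⊕ F = T
¬((Q ↑ P) ⊕ (R ⊕ S)) = ¬T = F
Hence (A) is false.

(B): This is ¬(¬Q ↓ ¬R) ∧ ¬P.

¬Q = ¬F = T
¬R = ¬F = T
¬Q ↓ ¬R = T ↓ T = F
¬(¬Q ↓ ¬R) = ¬F = T
¬P = ¬T = F
¬(¬Q ↓ ¬R) ∧ ¬P = T ∧ F = F
Thus (B) is false.

(C): Parsed as ((S → ¬R) → Q) ↔ P

¬R = ¬F = T
S → ¬R = F → T = T
(S → ¬R) → Q = T → F = F
((S → ¬R) → Q) ↔ P = F ↔ T = F
Thus (C) is false.

Count: 0.

0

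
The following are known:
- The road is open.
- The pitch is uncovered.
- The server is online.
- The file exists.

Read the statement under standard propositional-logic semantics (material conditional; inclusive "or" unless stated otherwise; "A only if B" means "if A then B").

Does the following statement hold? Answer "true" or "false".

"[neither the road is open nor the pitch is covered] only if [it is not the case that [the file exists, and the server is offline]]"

True.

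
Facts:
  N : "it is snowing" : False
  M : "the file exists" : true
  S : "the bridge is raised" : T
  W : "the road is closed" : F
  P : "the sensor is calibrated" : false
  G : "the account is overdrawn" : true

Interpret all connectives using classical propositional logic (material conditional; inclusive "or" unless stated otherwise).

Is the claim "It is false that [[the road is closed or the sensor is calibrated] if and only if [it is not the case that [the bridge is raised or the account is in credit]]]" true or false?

Parsed as ¬((W ∨ P) ↔ ¬(S ∨ ¬G))

W ∨ P = F ∨ F = F
¬G = ¬T = F
S ∨ ¬G = T ∨ F = T
¬(S ∨ ¬G) = ¬T = F
(W ∨ P) ↔ ¬(S ∨ ¬G) = F ↔ F = T
¬((W ∨ P) ↔ ¬(S ∨ ¬G)) = ¬T = F

false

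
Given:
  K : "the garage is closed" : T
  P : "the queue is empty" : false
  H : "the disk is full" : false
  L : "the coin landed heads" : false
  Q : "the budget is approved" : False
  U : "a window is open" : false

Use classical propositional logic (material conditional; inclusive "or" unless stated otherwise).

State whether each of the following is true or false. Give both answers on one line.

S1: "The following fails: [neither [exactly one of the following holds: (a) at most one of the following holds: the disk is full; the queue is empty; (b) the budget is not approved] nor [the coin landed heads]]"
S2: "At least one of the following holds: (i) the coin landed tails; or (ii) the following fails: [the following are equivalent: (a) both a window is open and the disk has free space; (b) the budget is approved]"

S1 F; S2 T

S1: This is ~(((H nand P) xor ~Q) nor L).

H nand P = F nand F = T
~Q = ~F = T
(H nand P) xor ~Q = T xor T = F
((H nand P) xor ~Q) nor L = F nor F = T
~(((H nand P) xor ~Q) nor L) = ~T = F
Hence S1 is false.

S2: Parsed as ~L | ~((U & ~H) <-> Q)

~L = ~F = T
~H = ~F = T
U & ~H = F & T = F
(U & ~H) <-> Q = F <-> F = T
~((U & ~H) <-> Q) = ~T = F
~L | ~((U & ~H) <-> Q) = T | F = T
Hence S2 is true.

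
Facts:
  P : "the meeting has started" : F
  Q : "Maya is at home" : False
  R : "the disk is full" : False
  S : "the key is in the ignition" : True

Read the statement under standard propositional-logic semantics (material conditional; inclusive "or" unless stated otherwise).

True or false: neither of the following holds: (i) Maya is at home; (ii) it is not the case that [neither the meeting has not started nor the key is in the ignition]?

Values: Q=F, P=F, S=T.
Formalization: Q ↓ ¬(¬P ↓ S)

¬P = ¬F = T
¬P ↓ S = T ↓ T = F
¬(¬P ↓ S) = ¬F = T
Q ↓ ¬(¬P ↓ S) = F ↓ T = F

The statement is false.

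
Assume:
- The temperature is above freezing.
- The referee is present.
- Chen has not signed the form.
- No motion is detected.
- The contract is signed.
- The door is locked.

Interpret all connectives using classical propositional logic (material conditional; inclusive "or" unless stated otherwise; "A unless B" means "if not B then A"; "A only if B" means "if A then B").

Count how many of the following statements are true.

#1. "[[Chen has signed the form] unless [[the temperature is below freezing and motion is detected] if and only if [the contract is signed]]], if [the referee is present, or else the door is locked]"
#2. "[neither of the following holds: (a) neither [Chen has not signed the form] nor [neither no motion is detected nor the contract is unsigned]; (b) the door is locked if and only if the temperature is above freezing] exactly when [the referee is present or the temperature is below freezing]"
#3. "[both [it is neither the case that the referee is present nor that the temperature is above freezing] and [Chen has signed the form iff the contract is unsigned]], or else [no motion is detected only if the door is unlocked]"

0

Let Q = "the referee is present" (T), V = "the door is locked" (T), R = "Chen has signed the form" (F), P = "the temperature is below freezing" (F), S = "motion is detected" (F), U = "the contract is signed" (T).

#1: In symbols: (Q ∨ V) → (R ∨ ((P ∧ S) ↔ U))

Q ∨ V = T ∨ T = T
P ∧ S = F ∧ F = F
(P ∧ S) ↔ U = F ↔ T = F
R ∨ ((P ∧ S) ↔ U) = F ∨ F = F
(Q ∨ V) → (R ∨ ((P ∧ S) ↔ U)) = T → F = F
Hence #1 is false.

#2: Parsed as ((¬R ↓ (¬S ↓ ¬U)) ↓ (V ↔ ¬P)) ↔ (Q ∨ P)

¬R = ¬F = T
¬S = ¬F = T
¬U = ¬T = F
¬S ↓ ¬U = T ↓ F = F
¬R ↓ (¬S ↓ ¬U) = T ↓ F = F
¬P = ¬F = T
V ↔ ¬P = T ↔ T = T
(¬R ↓ (¬S ↓ ¬U)) ↓ (V ↔ ¬P) = F ↓ T = F
Q ∨ P = T ∨ F = T
((¬R ↓ (¬S ↓ ¬U)) ↓ (V ↔ ¬P)) ↔ (Q ∨ P) = F ↔ T = F
So #2 is false.

#3: In symbols: ((Q ↓ ¬P) ∧ (R ↔ ¬U)) ∨ (¬S → ¬V)

¬P = ¬F = T
Q ↓ ¬P = T ↓ T = F
¬U = ¬T = F
R ↔ ¬U = F ↔ F = T
(Q ↓ ¬P) ∧ (R ↔ ¬U) = F ∧ T = F
¬S = ¬F = T
¬V = ¬T = F
¬S → ¬V = T → F = F
((Q ↓ ¬P) ∧ (R ↔ ¬U)) ∨ (¬S → ¬V) = F ∨ F = F
So #3 is false.

True statements: 0 (none).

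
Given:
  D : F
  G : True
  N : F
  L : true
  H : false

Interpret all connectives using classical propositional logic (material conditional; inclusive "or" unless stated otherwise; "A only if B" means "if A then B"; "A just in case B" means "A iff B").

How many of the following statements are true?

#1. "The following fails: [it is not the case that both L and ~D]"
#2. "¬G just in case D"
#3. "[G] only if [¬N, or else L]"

#1: This is ¬(L ↑ ¬D).

¬D = ¬F = T
L ↑ ¬D = T ↑ T = F
¬(L ↑ ¬D) = ¬F = T
Thus #1 is true.

#2: This is ¬G ↔ D.

¬G = ¬T = F
¬G ↔ D = F ↔ F = T
So #2 is true.

#3: Parsed as G → (¬N ∨ L)

¬N = ¬F = T
¬N ∨ L = T ∨ T = T
G → (¬N ∨ L) = T → T = T
Thus #3 is true.

3 of the 3 statements are true (#1, #2, #3).

3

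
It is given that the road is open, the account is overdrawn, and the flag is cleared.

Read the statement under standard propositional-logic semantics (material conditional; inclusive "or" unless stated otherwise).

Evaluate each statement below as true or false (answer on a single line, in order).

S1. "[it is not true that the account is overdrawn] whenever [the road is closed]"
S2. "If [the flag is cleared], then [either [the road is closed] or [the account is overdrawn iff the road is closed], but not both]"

S1 True, S2 False

Let K = "the road is closed" (False), D = "the account is overdrawn" (True), N = "the flag is set" (False).

S1: In symbols: K -> not D

not D = not True = False
K -> not D = False -> False = True
So S1 is true.

S2: Parsed as not N -> (K xor (D iff K))

not N = not False = True
D iff K = True iff False = False
K xor (D iff K) = False xor False = False
not N -> (K xor (D iff K)) = True -> False = False
So S2 is false.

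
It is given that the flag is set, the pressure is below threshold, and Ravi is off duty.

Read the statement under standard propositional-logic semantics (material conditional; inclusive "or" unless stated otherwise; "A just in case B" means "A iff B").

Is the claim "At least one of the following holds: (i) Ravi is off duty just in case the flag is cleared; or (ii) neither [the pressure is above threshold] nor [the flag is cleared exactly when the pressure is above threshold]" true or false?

Let S = "Ravi is on call" (F), R = "the flag is set" (T), N = "the pressure is above threshold" (F).
This is (¬S ↔ ¬R) ∨ (N ↓ (¬R ↔ N)).

¬S = ¬F = T
¬R = ¬T = F
¬S ↔ ¬R = T ↔ F = F
¬R = ¬T = F
¬R ↔ N = F ↔ F = T
N ↓ (¬R ↔ N) = F ↓ T = F
(¬S ↔ ¬R) ∨ (N ↓ (¬R ↔ N)) = F ∨ F = F

The statement is false.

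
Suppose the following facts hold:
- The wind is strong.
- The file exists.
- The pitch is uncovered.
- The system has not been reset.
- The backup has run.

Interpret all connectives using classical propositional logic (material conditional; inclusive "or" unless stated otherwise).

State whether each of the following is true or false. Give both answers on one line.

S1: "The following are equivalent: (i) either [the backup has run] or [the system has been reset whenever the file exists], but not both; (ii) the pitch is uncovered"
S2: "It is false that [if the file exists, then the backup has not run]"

S1 True, S2 True

Let U = "the backup has run" (T), H = "the file exists" (T), P = "the system has been reset" (F), D = "the pitch is covered" (F).

S1: Formalization: (U xor (H -> P)) <-> ~D

H -> P = T -> F = F
U xor (H -> P) = T xor F = T
~D = ~F = T
(U xor (H -> P)) <-> ~D = T <-> T = T
Hence S1 is true.

S2: This is ~(H -> ~U).

~U = ~T = F
H -> ~U = T -> F = F
~(H -> ~U) = ~F = T
Hence S2 is true.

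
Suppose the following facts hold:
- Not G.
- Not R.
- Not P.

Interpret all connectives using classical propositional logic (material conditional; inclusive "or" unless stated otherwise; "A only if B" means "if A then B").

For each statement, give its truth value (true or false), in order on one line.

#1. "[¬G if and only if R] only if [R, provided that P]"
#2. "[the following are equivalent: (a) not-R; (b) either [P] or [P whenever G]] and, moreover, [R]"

#1: This is (¬G ↔ R) → (P → R).

¬G = ¬F = T
¬G ↔ R = T ↔ F = F
P → R = F → F = T
(¬G ↔ R) → (P → R) = F → T = T
So #1 is true.

#2: Formalization: (¬R ↔ (P ∨ (G → P))) ∧ R

¬R = ¬F = T
G → P = F → F = T
P ∨ (G → P) = F ∨ T = T
¬R ↔ (P ∨ (G → P)) = T ↔ T = T
(¬R ↔ (P ∨ (G → P))) ∧ R = T ∧ F = F
Thus #2 is false.

#1 T; #2 F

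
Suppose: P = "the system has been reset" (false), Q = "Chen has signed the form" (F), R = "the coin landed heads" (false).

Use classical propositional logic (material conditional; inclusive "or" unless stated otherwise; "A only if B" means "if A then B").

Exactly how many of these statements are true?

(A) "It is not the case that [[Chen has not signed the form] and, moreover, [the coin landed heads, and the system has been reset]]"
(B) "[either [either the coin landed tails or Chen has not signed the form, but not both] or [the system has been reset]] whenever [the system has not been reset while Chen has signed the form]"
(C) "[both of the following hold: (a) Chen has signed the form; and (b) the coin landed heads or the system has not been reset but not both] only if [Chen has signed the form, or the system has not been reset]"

3

(A): Parsed as not (not Q and (R and P))

not Q = not False = True
R and P = False and False = False
not Q and (R and P) = True and False = False
not (not Q and (R and P)) = not False = True
Thus (A) is true.

(B): This is (not P and Q) -> ((not R xor not Q) or P).

not P = not False = True
not P and Q = True and False = False
not R = not False = True
not Q = not False = True
not R xor not Q = True xor True = False
(not R xor not Q) or P = False or False = False
(not P and Q) -> ((not R xor not Q) or P) = False -> False = True
Thus (B) is true.

(C): This is (Q and (R xor not P)) -> (Q or not P).

not P = not False = True
R xor not P = False xor True = True
Q and (R xor not P) = False and True = False
not P = not False = True
Q or not P = False or True = True
(Q and (R xor not P)) -> (Q or not P) = False -> True = True
So (C) is true.

3 of the 3 statements are true ((A), (B), (C)).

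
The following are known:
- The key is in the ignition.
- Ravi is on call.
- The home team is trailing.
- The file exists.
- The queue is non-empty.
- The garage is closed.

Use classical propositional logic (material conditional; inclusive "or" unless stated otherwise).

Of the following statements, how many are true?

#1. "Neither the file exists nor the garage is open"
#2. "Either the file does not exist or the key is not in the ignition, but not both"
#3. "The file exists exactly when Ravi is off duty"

0

Let S = "the file exists" (T), P = "the garage is closed" (T), K = "the key is in the ignition" (T), H = "Ravi is on call" (T).

#1: Parsed as S ↓ ¬P

¬P = ¬T = F
S ↓ ¬P = T ↓ F = F
So #1 is false.

#2: Parsed as ¬S ⊕ ¬K

¬S = ¬T = F
¬K = ¬T = F
¬S ⊕ ¬K = F ⊕ F = F
So #2 is false.

#3: In symbols: S ↔ ¬H

¬H = ¬T = F
S ↔ ¬H = T ↔ F = F
So #3 is false.

0 of the 3 statements are true (none).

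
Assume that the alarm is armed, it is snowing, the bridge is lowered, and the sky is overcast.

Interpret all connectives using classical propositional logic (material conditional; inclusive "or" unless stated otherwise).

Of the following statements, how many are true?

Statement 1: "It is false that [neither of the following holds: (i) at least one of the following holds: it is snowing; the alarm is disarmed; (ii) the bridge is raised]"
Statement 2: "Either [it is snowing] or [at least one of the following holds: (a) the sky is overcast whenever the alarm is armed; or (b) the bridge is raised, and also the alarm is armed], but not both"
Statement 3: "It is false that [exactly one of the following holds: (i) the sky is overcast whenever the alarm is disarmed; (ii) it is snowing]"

Let Q = "it is snowing" (T), P = "the alarm is armed" (T), R = "the bridge is raised" (F), S = "the sky is overcast" (T).

Statement 1: This is ¬((Q ∨ ¬P) ↓ R).

¬P = ¬T = F
Q ∨ ¬P = T ∨ F = T
(Q ∨ ¬P) ↓ R = T ↓ F = F
¬((Q ∨ ¬P) ↓ R) = ¬F = T
So Statement 1 is true.

Statement 2: This is Q ⊕ ((P → S) ∨ (R ∧ P)).

P → S = T → T = T
R ∧ P = F ∧ T = F
(P → S) ∨ (R ∧ P) = T ∨ F = T
Q ⊕ ((P → S) ∨ (R ∧ P)) = T ⊕ T = F
So Statement 2 is false.

Statement 3: In symbols: ¬((¬P → S) ⊕ Q)

¬P = ¬T = F
¬P → S = F → T = T
(¬P → S) ⊕ Q = T ⊕ T = F
¬((¬P → S) ⊕ Q) = ¬F = T
Hence Statement 3 is true.

True statements: 2.

2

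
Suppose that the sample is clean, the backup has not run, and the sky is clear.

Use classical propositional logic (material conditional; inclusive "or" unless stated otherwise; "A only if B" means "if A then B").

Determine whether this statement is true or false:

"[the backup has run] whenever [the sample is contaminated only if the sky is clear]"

False.

Let P = "the sample is contaminated" (False), R = "the sky is overcast" (False), Q = "the backup has run" (False).
In symbols: (P -> not R) -> Q

not R = not False = True
P -> not R = False -> True = True
(P -> not R) -> Q = True -> False = False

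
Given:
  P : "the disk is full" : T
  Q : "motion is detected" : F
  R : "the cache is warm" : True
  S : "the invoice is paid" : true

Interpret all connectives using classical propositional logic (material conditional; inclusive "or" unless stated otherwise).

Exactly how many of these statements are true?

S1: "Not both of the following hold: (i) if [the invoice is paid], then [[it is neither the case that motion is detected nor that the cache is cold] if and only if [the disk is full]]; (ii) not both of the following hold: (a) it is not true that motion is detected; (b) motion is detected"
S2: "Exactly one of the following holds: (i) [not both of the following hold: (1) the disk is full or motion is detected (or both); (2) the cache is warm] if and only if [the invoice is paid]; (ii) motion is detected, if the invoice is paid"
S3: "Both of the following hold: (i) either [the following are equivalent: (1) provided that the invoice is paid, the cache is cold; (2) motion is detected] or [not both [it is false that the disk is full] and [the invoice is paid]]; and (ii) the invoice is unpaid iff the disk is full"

S1: Formalization: (S -> ((Q nor ~R) <-> P)) nand (~Q nand Q)

~R = ~T = F
Q nor ~R = F nor F = T
(Q nor ~R) <-> P = T <-> T = T
S -> ((Q nor ~R) <-> P) = T -> T = T
~Q = ~F = T
~Q nand Q = T nand F = T
(S -> ((Q nor ~R) <-> P)) nand (~Q nand Q) = T nand T = F
Hence S1 is false.

S2: This is (((P | Q) nand R) <-> S) xor (S -> Q).

P | Q = T | F = T
(P | Q) nand R = T nand T = F
((P | Q) nand R) <-> S = F <-> T = F
S -> Q = T -> F = F
(((P | Q) nand R) <-> S) xor (S -> Q) = F xor F = F
So S2 is false.

S3: In symbols: (((S -> ~R) <-> Q) | (~P nand S)) & (~S <-> P)

~R = ~T = F
S -> ~R = T -> F = F
(S -> ~R) <-> Q = F <-> F = T
~P = ~T = F
~P nand S = F nand T = T
((S -> ~R) <-> Q) | (~P nand S) = T | T = T
~S = ~T = F
~S <-> P = F <-> T = F
(((S -> ~R) <-> Q) | (~P nand S)) & (~S <-> P) = T & F = F
Thus S3 is false.

0 of the 3 statements are true (none).

0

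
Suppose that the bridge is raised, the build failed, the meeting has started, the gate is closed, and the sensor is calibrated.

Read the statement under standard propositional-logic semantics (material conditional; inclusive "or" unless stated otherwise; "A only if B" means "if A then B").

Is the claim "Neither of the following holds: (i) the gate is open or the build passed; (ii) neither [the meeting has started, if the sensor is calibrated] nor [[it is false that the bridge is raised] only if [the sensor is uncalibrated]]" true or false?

Let S = "the gate is open" (F), Q = "the build passed" (F), U = "the sensor is calibrated" (T), R = "the meeting has started" (T), P = "the bridge is raised" (T).
In symbols: (S | Q) nor ((U -> R) nor (~P -> ~U))

S | Q = F | F = F
U -> R = T -> T = T
~P = ~T = F
~U = ~T = F
~P -> ~U = F -> F = T
(U -> R) nor (~P -> ~U) = T nor T = F
(S | Q) nor ((U -> R) nor (~P -> ~U)) = F nor F = T

True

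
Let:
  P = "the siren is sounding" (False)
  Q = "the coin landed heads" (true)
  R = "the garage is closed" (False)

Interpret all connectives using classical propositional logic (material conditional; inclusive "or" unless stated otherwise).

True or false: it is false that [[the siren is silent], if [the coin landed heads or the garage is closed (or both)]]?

The statement is false.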